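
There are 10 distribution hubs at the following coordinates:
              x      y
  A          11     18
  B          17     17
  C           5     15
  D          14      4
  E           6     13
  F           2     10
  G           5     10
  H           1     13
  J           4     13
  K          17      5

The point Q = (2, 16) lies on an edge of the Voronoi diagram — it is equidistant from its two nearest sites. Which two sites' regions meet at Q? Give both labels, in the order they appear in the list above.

C and H

Squared distances from Q to each site:
|QA|² = 81 + 4 = 85
|QB|² = 225 + 1 = 226
|QC|² = 9 + 1 = 10
|QD|² = 144 + 144 = 288
|QE|² = 16 + 9 = 25
|QF|² = 0 + 36 = 36
|QG|² = 9 + 36 = 45
|QH|² = 1 + 9 = 10
|QJ|² = 4 + 9 = 13
|QK|² = 225 + 121 = 346
Q is equidistant from C and H (both at squared distance 10), and every other site is strictly farther — so Q lies on the C–H Voronoi edge.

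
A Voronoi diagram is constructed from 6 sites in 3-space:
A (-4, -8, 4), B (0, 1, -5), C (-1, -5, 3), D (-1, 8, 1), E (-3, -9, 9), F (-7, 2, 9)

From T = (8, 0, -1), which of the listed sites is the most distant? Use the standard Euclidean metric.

F

Since √ is increasing, it suffices to compare squared distances:
|TA|² = (8−(-4))² + (0−(-8))² + (-1−4)² = 144 + 64 + 25 = 233
|TB|² = (8−0)² + (0−1)² + (-1−(-5))² = 64 + 1 + 16 = 81
|TC|² = (8−(-1))² + (0−(-5))² + (-1−3)² = 81 + 25 + 16 = 122
|TD|² = (8−(-1))² + (0−8)² + (-1−1)² = 81 + 64 + 4 = 149
|TE|² = (8−(-3))² + (0−(-9))² + (-1−9)² = 121 + 81 + 100 = 302
|TF|² = (8−(-7))² + (0−2)² + (-1−9)² = 225 + 4 + 100 = 329
The largest is to F.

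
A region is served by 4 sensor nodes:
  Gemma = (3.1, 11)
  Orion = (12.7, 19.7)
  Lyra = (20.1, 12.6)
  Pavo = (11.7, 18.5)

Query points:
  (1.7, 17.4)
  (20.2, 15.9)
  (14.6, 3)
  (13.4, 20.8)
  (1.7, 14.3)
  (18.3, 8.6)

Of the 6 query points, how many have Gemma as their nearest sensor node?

2

(1.7, 17.4) — d² to each: Gemma:42.92, Orion:126.29, Lyra:361.6, Pavo:101.21 → nearest is Gemma
(20.2, 15.9) — d² to each: Gemma:316.42, Orion:70.69, Lyra:10.9, Pavo:79.01 → nearest is Lyra
(14.6, 3) — d² to each: Gemma:196.25, Orion:282.5, Lyra:122.41, Pavo:248.66 → nearest is Lyra
(13.4, 20.8) — d² to each: Gemma:202.13, Orion:1.7, Lyra:112.13, Pavo:8.18 → nearest is Orion
(1.7, 14.3) — d² to each: Gemma:12.85, Orion:150.16, Lyra:341.45, Pavo:117.64 → nearest is Gemma
(18.3, 8.6) — d² to each: Gemma:236.8, Orion:154.57, Lyra:19.24, Pavo:141.57 → nearest is Lyra
2 of the 6 points have Gemma as nearest.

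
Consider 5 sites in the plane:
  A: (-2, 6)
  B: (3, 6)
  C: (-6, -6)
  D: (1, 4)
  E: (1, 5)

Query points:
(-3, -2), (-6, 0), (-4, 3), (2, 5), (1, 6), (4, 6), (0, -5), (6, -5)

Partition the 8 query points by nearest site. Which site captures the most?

(-3, -2) — d² to each: A:65, B:100, C:25, D:52, E:65 → nearest is C
(-6, 0) — d² to each: A:52, B:117, C:36, D:65, E:74 → nearest is C
(-4, 3) — d² to each: A:13, B:58, C:85, D:26, E:29 → nearest is A
(2, 5) — d² to each: A:17, B:2, C:185, D:2, E:1 → nearest is E
(1, 6) — d² to each: A:9, B:4, C:193, D:4, E:1 → nearest is E
(4, 6) — d² to each: A:36, B:1, C:244, D:13, E:10 → nearest is B
(0, -5) — d² to each: A:125, B:130, C:37, D:82, E:101 → nearest is C
(6, -5) — d² to each: A:185, B:130, C:145, D:106, E:125 → nearest is D
Tally — A:1, B:1, C:3, D:1, E:2. C captures the most (3).

C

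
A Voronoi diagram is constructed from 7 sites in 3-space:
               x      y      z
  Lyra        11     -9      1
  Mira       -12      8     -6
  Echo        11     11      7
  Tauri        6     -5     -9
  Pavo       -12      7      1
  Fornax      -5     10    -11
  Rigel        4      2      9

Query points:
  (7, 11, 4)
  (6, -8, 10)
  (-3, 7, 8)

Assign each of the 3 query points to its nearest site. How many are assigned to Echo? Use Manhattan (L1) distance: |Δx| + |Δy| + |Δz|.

1

(7, 11, 4) — d to each: Lyra:27, Mira:32, Echo:7, Tauri:30, Pavo:26, Fornax:28, Rigel:17 → nearest is Echo
(6, -8, 10) — d to each: Lyra:15, Mira:50, Echo:27, Tauri:22, Pavo:42, Fornax:50, Rigel:13 → nearest is Rigel
(-3, 7, 8) — d to each: Lyra:37, Mira:24, Echo:19, Tauri:38, Pavo:16, Fornax:24, Rigel:13 → nearest is Rigel
1 of the 3 points has Echo as nearest.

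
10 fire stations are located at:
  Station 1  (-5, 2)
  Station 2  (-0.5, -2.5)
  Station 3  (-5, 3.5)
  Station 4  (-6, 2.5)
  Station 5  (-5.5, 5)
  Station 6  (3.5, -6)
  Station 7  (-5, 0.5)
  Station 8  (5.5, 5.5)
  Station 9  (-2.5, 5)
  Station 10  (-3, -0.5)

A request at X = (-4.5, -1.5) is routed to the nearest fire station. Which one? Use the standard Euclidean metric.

Station 10

Squared Euclidean distances:
d²(X, Station 1) = 0.25 + 12.25 = 12.5
d²(X, Station 2) = 16 + 1 = 17
d²(X, Station 3) = 0.25 + 25 = 25.25
d²(X, Station 4) = 2.25 + 16 = 18.25
d²(X, Station 5) = 1 + 42.25 = 43.25
d²(X, Station 6) = 64 + 20.25 = 84.25
d²(X, Station 7) = 0.25 + 4 = 4.25
d²(X, Station 8) = 100 + 49 = 149
d²(X, Station 9) = 4 + 42.25 = 46.25
d²(X, Station 10) = 2.25 + 1 = 3.25
The smallest is to Station 10, so X lies in the Voronoi region of Station 10.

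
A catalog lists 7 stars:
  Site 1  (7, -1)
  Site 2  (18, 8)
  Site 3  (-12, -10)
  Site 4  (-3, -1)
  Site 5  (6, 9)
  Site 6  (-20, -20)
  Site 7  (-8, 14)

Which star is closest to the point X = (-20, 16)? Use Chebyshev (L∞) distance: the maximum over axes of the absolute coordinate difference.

Site 7

d(X, Site 1) = max(27, 17) = 27
d(X, Site 2) = max(38, 8) = 38
d(X, Site 3) = max(8, 26) = 26
d(X, Site 4) = max(17, 17) = 17
d(X, Site 5) = max(26, 7) = 26
d(X, Site 6) = max(0, 36) = 36
d(X, Site 7) = max(12, 2) = 12
Site 7 is nearest.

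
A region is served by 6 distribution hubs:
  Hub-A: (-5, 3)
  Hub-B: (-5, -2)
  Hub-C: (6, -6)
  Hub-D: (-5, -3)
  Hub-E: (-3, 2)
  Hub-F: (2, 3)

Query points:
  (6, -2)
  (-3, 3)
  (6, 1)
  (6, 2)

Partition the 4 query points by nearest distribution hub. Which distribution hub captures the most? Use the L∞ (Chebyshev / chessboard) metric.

(6, -2) — d to each: Hub-A:11, Hub-B:11, Hub-C:4, Hub-D:11, Hub-E:9, Hub-F:5 → nearest is Hub-C
(-3, 3) — d to each: Hub-A:2, Hub-B:5, Hub-C:9, Hub-D:6, Hub-E:1, Hub-F:5 → nearest is Hub-E
(6, 1) — d to each: Hub-A:11, Hub-B:11, Hub-C:7, Hub-D:11, Hub-E:9, Hub-F:4 → nearest is Hub-F
(6, 2) — d to each: Hub-A:11, Hub-B:11, Hub-C:8, Hub-D:11, Hub-E:9, Hub-F:4 → nearest is Hub-F
Tally — Hub-C:1, Hub-E:1, Hub-F:2. Hub-F captures the most (2).

Hub-F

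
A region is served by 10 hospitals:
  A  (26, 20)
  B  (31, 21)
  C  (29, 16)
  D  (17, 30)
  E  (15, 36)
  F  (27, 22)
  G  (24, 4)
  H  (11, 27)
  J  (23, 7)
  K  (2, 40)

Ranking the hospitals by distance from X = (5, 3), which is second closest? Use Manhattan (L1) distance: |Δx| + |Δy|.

J

d(X,A) = |5−26| + |3−20| = 21 + 17 = 38
d(X,B) = |5−31| + |3−21| = 26 + 18 = 44
d(X,C) = |5−29| + |3−16| = 24 + 13 = 37
d(X,D) = |5−17| + |3−30| = 12 + 27 = 39
d(X,E) = |5−15| + |3−36| = 10 + 33 = 43
d(X,F) = |5−27| + |3−22| = 22 + 19 = 41
d(X,G) = |5−24| + |3−4| = 19 + 1 = 20
d(X,H) = |5−11| + |3−27| = 6 + 24 = 30
d(X,J) = |5−23| + |3−7| = 18 + 4 = 22
d(X,K) = |5−2| + |3−40| = 3 + 37 = 40
Sorted ascending: G, J, H, … — the second-nearest is J.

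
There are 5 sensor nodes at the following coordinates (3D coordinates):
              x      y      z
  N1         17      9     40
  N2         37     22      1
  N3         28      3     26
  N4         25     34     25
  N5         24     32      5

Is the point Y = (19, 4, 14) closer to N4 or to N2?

Compare squared distances:
|YN4|² = (19−25)² + (4−34)² + (14−25)² = 36 + 900 + 121 = 1057
|YN2|² = (19−37)² + (4−22)² + (14−1)² = 324 + 324 + 169 = 817
1057 > 817, so N2 is closer.

N2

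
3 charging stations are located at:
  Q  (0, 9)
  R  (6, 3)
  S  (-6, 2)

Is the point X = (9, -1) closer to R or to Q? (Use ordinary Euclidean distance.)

Compare squared distances:
|XR|² = (9−6)² + (-1−3)² = 9 + 16 = 25
|XQ|² = (9−0)² + (-1−9)² = 81 + 100 = 181
25 < 181, so R is closer.

R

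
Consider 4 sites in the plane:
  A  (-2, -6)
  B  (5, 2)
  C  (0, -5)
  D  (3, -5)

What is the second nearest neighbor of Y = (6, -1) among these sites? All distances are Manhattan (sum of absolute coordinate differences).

d(Y,A) = |6−(-2)| + |-1−(-6)| = 8 + 5 = 13
d(Y,B) = |6−5| + |-1−2| = 1 + 3 = 4
d(Y,C) = |6−0| + |-1−(-5)| = 6 + 4 = 10
d(Y,D) = |6−3| + |-1−(-5)| = 3 + 4 = 7
Sorted ascending: B, D, C, … — the second-nearest is D.

D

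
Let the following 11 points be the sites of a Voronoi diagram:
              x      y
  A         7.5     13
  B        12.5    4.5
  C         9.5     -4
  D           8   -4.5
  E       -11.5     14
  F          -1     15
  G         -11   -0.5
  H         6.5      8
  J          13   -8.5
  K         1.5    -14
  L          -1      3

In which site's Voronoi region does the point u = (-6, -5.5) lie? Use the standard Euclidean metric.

G

Compare squared distances (the ordering matches that of the actual distances):
|uA|² = 182.25 + 342.25 = 524.5
|uB|² = 342.25 + 100 = 442.25
|uC|² = 240.25 + 2.25 = 242.5
|uD|² = 196 + 1 = 197
|uE|² = 30.25 + 380.25 = 410.5
|uF|² = 25 + 420.25 = 445.25
|uG|² = 25 + 25 = 50
|uH|² = 156.25 + 182.25 = 338.5
|uJ|² = 361 + 9 = 370
|uK|² = 56.25 + 72.25 = 128.5
|uL|² = 25 + 72.25 = 97.25
G is nearest.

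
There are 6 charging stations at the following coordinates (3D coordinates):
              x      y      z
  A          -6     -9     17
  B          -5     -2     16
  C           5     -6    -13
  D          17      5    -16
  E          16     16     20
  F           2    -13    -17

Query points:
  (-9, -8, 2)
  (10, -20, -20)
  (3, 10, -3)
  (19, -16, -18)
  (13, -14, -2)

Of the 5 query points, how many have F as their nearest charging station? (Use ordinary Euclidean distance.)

(-9, -8, 2) — d² to each: A:235, B:248, C:425, D:1169, E:1525, F:507 → nearest is A
(10, -20, -20) — d² to each: A:1746, B:1845, C:270, D:690, E:2932, F:122 → nearest is F
(3, 10, -3) — d² to each: A:842, B:569, C:360, D:390, E:734, F:726 → nearest is C
(19, -16, -18) — d² to each: A:1899, B:1928, C:321, D:449, E:2477, F:299 → nearest is F
(13, -14, -2) — d² to each: A:747, B:792, C:249, D:573, E:1393, F:347 → nearest is C
2 of the 5 points have F as nearest.

2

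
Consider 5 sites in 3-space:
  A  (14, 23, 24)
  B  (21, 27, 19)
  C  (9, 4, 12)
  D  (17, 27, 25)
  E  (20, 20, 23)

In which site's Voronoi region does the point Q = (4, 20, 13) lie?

Compare squared distances (the ordering matches that of the actual distances):
|QA|² = (4−14)² + (20−23)² + (13−24)² = 100 + 9 + 121 = 230
|QB|² = (4−21)² + (20−27)² + (13−19)² = 289 + 49 + 36 = 374
|QC|² = (4−9)² + (20−4)² + (13−12)² = 25 + 256 + 1 = 282
|QD|² = (4−17)² + (20−27)² + (13−25)² = 169 + 49 + 144 = 362
|QE|² = (4−20)² + (20−20)² + (13−23)² = 256 + 0 + 100 = 356
The smallest is to A, so Q lies in the Voronoi region of A.

A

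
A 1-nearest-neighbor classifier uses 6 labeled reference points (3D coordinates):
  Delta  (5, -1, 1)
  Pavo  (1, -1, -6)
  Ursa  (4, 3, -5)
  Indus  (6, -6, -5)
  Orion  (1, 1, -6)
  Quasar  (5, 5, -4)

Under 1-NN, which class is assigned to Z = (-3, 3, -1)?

Squared Euclidean distances:
d²(Z, Delta) = (-3−5)² + (3−(-1))² + (-1−1)² = 64 + 16 + 4 = 84
d²(Z, Pavo) = (-3−1)² + (3−(-1))² + (-1−(-6))² = 16 + 16 + 25 = 57
d²(Z, Ursa) = (-3−4)² + (3−3)² + (-1−(-5))² = 49 + 0 + 16 = 65
d²(Z, Indus) = (-3−6)² + (3−(-6))² + (-1−(-5))² = 81 + 81 + 16 = 178
d²(Z, Orion) = (-3−1)² + (3−1)² + (-1−(-6))² = 16 + 4 + 25 = 45
d²(Z, Quasar) = (-3−5)² + (3−5)² + (-1−(-4))² = 64 + 4 + 9 = 77
Orion is nearest.

Orion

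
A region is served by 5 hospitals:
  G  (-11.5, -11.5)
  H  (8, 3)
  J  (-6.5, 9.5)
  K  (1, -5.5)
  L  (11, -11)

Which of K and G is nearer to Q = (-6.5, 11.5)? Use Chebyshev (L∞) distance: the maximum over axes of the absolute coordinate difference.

K

d(Q,K) = max(7.5, 17) = 17
d(Q,G) = max(5, 23) = 23
17 < 23, so K is closer.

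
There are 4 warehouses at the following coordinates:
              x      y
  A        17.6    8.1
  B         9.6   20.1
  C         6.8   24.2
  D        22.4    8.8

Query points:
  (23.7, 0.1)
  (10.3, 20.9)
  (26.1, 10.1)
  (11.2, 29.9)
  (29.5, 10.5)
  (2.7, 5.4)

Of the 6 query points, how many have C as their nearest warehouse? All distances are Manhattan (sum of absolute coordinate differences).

(23.7, 0.1) — d to each: A:14.1, B:34.1, C:41, D:10 → nearest is D
(10.3, 20.9) — d to each: A:20.1, B:1.5, C:6.8, D:24.2 → nearest is B
(26.1, 10.1) — d to each: A:10.5, B:26.5, C:33.4, D:5 → nearest is D
(11.2, 29.9) — d to each: A:28.2, B:11.4, C:10.1, D:32.3 → nearest is C
(29.5, 10.5) — d to each: A:14.3, B:29.5, C:36.4, D:8.8 → nearest is D
(2.7, 5.4) — d to each: A:17.6, B:21.6, C:22.9, D:23.1 → nearest is A
1 of the 6 points has C as nearest.

1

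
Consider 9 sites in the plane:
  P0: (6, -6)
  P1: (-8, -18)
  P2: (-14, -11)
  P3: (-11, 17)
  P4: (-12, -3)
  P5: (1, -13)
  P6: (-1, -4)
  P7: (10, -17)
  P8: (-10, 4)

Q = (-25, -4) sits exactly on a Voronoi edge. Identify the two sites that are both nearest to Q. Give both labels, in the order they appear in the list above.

P2 and P4

Squared distances from Q to each site:
|QP0|² = 961 + 4 = 965
|QP1|² = 289 + 196 = 485
|QP2|² = 121 + 49 = 170
|QP3|² = 196 + 441 = 637
|QP4|² = 169 + 1 = 170
|QP5|² = 676 + 81 = 757
|QP6|² = 576 + 0 = 576
|QP7|² = 1225 + 169 = 1394
|QP8|² = 225 + 64 = 289
Q is equidistant from P2 and P4 (both at squared distance 170), and every other site is strictly farther — so Q lies on the P2–P4 Voronoi edge.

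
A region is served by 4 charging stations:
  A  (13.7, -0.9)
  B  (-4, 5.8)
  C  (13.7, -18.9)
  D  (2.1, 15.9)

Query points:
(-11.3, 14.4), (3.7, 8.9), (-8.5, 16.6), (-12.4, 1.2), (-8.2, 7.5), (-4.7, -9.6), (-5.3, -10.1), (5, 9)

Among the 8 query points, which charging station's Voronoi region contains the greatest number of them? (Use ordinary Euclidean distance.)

B

(-11.3, 14.4) — d² to each: A:859.09, B:127.25, C:1733.89, D:181.81 → nearest is B
(3.7, 8.9) — d² to each: A:196.04, B:68.9, C:872.84, D:51.56 → nearest is D
(-8.5, 16.6) — d² to each: A:799.09, B:136.89, C:1753.09, D:112.85 → nearest is D
(-12.4, 1.2) — d² to each: A:685.62, B:91.72, C:1085.22, D:426.34 → nearest is B
(-8.2, 7.5) — d² to each: A:550.17, B:20.53, C:1176.57, D:176.65 → nearest is B
(-4.7, -9.6) — d² to each: A:414.25, B:237.65, C:425.05, D:696.49 → nearest is B
(-5.3, -10.1) — d² to each: A:445.64, B:254.5, C:438.44, D:730.76 → nearest is B
(5, 9) — d² to each: A:173.7, B:91.24, C:854.1, D:56.02 → nearest is D
Tally — B:5, D:3. B captures the most (5).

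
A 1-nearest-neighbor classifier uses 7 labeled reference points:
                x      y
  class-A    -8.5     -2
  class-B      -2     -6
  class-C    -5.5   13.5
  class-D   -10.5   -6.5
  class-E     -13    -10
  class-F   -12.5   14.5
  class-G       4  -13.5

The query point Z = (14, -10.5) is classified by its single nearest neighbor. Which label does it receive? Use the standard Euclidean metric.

class-G

Compare squared distances (the ordering matches that of the actual distances):
d²(Z, class-A) = (14−(-8.5))² + (-10.5−(-2))² = 506.25 + 72.25 = 578.5
d²(Z, class-B) = (14−(-2))² + (-10.5−(-6))² = 256 + 20.25 = 276.25
d²(Z, class-C) = (14−(-5.5))² + (-10.5−13.5)² = 380.25 + 576 = 956.25
d²(Z, class-D) = (14−(-10.5))² + (-10.5−(-6.5))² = 600.25 + 16 = 616.25
d²(Z, class-E) = (14−(-13))² + (-10.5−(-10))² = 729 + 0.25 = 729.25
d²(Z, class-F) = (14−(-12.5))² + (-10.5−14.5)² = 702.25 + 625 = 1327.25
d²(Z, class-G) = (14−4)² + (-10.5−(-13.5))² = 100 + 9 = 109
Minimum is at class-G.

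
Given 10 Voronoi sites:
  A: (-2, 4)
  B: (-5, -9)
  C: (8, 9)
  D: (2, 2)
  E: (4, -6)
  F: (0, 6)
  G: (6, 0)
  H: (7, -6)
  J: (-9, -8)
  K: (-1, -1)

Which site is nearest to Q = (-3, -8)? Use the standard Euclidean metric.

B

Since √ is increasing, it suffices to compare squared distances:
|QA|² = (-3−(-2))² + (-8−4)² = 1 + 144 = 145
|QB|² = (-3−(-5))² + (-8−(-9))² = 4 + 1 = 5
|QC|² = (-3−8)² + (-8−9)² = 121 + 289 = 410
|QD|² = (-3−2)² + (-8−2)² = 25 + 100 = 125
|QE|² = (-3−4)² + (-8−(-6))² = 49 + 4 = 53
|QF|² = (-3−0)² + (-8−6)² = 9 + 196 = 205
|QG|² = (-3−6)² + (-8−0)² = 81 + 64 = 145
|QH|² = (-3−7)² + (-8−(-6))² = 100 + 4 = 104
|QJ|² = (-3−(-9))² + (-8−(-8))² = 36 + 0 = 36
|QK|² = (-3−(-1))² + (-8−(-1))² = 4 + 49 = 53
The smallest is to B, so Q lies in the Voronoi region of B.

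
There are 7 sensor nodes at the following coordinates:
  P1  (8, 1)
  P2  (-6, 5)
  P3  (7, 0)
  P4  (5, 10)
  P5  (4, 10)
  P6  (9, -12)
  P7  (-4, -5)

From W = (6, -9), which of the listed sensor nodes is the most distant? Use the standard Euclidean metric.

Since √ is increasing, it suffices to compare squared distances:
|WP1|² = (6−8)² + (-9−1)² = 4 + 100 = 104
|WP2|² = (6−(-6))² + (-9−5)² = 144 + 196 = 340
|WP3|² = (6−7)² + (-9−0)² = 1 + 81 = 82
|WP4|² = (6−5)² + (-9−10)² = 1 + 361 = 362
|WP5|² = (6−4)² + (-9−10)² = 4 + 361 = 365
|WP6|² = (6−9)² + (-9−(-12))² = 9 + 9 = 18
|WP7|² = (6−(-4))² + (-9−(-5))² = 100 + 16 = 116
The largest is to P5.

P5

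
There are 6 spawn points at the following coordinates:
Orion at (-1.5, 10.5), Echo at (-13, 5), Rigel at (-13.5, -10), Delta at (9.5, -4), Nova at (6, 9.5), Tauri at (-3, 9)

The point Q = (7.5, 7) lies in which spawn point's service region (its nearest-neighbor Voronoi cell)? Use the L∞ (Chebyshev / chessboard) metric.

Nova

d(Q, Orion) = max(9, 3.5) = 9
d(Q, Echo) = max(20.5, 2) = 20.5
d(Q, Rigel) = max(21, 17) = 21
d(Q, Delta) = max(2, 11) = 11
d(Q, Nova) = max(1.5, 2.5) = 2.5
d(Q, Tauri) = max(10.5, 2) = 10.5
Nova is nearest.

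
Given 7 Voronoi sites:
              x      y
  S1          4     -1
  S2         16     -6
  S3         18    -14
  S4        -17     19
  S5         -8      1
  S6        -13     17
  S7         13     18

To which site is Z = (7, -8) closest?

S1

Compare squared distances (the ordering matches that of the actual distances):
|ZS1|² = (7−4)² + (-8−(-1))² = 9 + 49 = 58
|ZS2|² = (7−16)² + (-8−(-6))² = 81 + 4 = 85
|ZS3|² = (7−18)² + (-8−(-14))² = 121 + 36 = 157
|ZS4|² = (7−(-17))² + (-8−19)² = 576 + 729 = 1305
|ZS5|² = (7−(-8))² + (-8−1)² = 225 + 81 = 306
|ZS6|² = (7−(-13))² + (-8−17)² = 400 + 625 = 1025
|ZS7|² = (7−13)² + (-8−18)² = 36 + 676 = 712
S1 is nearest.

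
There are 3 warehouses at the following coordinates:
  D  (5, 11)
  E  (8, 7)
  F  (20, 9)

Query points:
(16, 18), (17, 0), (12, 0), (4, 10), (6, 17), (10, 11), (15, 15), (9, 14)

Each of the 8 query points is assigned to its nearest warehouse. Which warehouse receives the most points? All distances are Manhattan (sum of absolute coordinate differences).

D

(16, 18) — d to each: D:18, E:19, F:13 → nearest is F
(17, 0) — d to each: D:23, E:16, F:12 → nearest is F
(12, 0) — d to each: D:18, E:11, F:17 → nearest is E
(4, 10) — d to each: D:2, E:7, F:17 → nearest is D
(6, 17) — d to each: D:7, E:12, F:22 → nearest is D
(10, 11) — d to each: D:5, E:6, F:12 → nearest is D
(15, 15) — d to each: D:14, E:15, F:11 → nearest is F
(9, 14) — d to each: D:7, E:8, F:16 → nearest is D
Tally — D:4, E:1, F:3. D captures the most (4).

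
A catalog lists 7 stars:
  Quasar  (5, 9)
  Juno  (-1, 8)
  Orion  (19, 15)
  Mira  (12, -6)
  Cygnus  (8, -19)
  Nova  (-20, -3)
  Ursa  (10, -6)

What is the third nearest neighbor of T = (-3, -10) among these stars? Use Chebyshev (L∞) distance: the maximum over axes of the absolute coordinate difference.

Mira

d(T, Quasar) = max(8, 19) = 19
d(T, Juno) = max(2, 18) = 18
d(T, Orion) = max(22, 25) = 25
d(T, Mira) = max(15, 4) = 15
d(T, Cygnus) = max(11, 9) = 11
d(T, Nova) = max(17, 7) = 17
d(T, Ursa) = max(13, 4) = 13
Sorted ascending: Cygnus, Ursa, Mira, Nova, … — the third-nearest is Mira.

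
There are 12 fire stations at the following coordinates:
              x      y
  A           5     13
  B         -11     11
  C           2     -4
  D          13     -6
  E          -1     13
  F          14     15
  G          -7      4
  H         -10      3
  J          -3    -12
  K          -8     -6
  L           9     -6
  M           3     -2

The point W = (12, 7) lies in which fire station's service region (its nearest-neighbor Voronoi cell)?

F

Compare squared distances (the ordering matches that of the actual distances):
|WA|² = 49 + 36 = 85
|WB|² = 529 + 16 = 545
|WC|² = 100 + 121 = 221
|WD|² = 1 + 169 = 170
|WE|² = 169 + 36 = 205
|WF|² = 4 + 64 = 68
|WG|² = 361 + 9 = 370
|WH|² = 484 + 16 = 500
|WJ|² = 225 + 361 = 586
|WK|² = 400 + 169 = 569
|WL|² = 9 + 169 = 178
|WM|² = 81 + 81 = 162
The smallest is to F, so W lies in the Voronoi region of F.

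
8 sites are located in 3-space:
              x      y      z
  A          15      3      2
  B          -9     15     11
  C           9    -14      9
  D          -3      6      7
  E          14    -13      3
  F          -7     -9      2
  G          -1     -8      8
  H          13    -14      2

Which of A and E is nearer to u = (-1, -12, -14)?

Compare squared distances:
|uA|² = (-1−15)² + (-12−3)² + (-14−2)² = 256 + 225 + 256 = 737
|uE|² = (-1−14)² + (-12−(-13))² + (-14−3)² = 225 + 1 + 289 = 515
737 > 515, so E is closer.

E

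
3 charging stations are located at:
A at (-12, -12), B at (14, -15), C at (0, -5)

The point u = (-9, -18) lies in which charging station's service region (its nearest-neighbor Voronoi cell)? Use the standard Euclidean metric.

Compare squared distances (the ordering matches that of the actual distances):
|uA|² = (-9−(-12))² + (-18−(-12))² = 9 + 36 = 45
|uB|² = (-9−14)² + (-18−(-15))² = 529 + 9 = 538
|uC|² = (-9−0)² + (-18−(-5))² = 81 + 169 = 250
The smallest is to A, so u lies in the Voronoi region of A.

A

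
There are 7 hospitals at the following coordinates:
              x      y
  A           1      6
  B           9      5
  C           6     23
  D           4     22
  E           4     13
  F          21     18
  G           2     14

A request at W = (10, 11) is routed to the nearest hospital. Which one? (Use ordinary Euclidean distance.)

B

Squared Euclidean distances:
|WA|² = (10−1)² + (11−6)² = 81 + 25 = 106
|WB|² = (10−9)² + (11−5)² = 1 + 36 = 37
|WC|² = (10−6)² + (11−23)² = 16 + 144 = 160
|WD|² = (10−4)² + (11−22)² = 36 + 121 = 157
|WE|² = (10−4)² + (11−13)² = 36 + 4 = 40
|WF|² = (10−21)² + (11−18)² = 121 + 49 = 170
|WG|² = (10−2)² + (11−14)² = 64 + 9 = 73
B is nearest.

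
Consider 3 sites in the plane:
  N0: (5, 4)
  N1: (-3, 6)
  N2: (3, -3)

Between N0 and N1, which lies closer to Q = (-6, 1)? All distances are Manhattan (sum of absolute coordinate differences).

N1

d(Q,N0) = |-6−5| + |1−4| = 11 + 3 = 14
d(Q,N1) = |-6−(-3)| + |1−6| = 3 + 5 = 8
14 > 8, so N1 is closer.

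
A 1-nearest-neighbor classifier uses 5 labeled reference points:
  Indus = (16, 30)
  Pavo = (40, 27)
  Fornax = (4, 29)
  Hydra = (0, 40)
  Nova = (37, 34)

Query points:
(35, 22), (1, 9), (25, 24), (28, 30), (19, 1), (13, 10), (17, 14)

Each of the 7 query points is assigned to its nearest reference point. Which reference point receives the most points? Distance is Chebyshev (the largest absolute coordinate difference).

Fornax

(35, 22) — d to each: Indus:19, Pavo:5, Fornax:31, Hydra:35, Nova:12 → nearest is Pavo
(1, 9) — d to each: Indus:21, Pavo:39, Fornax:20, Hydra:31, Nova:36 → nearest is Fornax
(25, 24) — d to each: Indus:9, Pavo:15, Fornax:21, Hydra:25, Nova:12 → nearest is Indus
(28, 30) — d to each: Indus:12, Pavo:12, Fornax:24, Hydra:28, Nova:9 → nearest is Nova
(19, 1) — d to each: Indus:29, Pavo:26, Fornax:28, Hydra:39, Nova:33 → nearest is Pavo
(13, 10) — d to each: Indus:20, Pavo:27, Fornax:19, Hydra:30, Nova:24 → nearest is Fornax
(17, 14) — d to each: Indus:16, Pavo:23, Fornax:15, Hydra:26, Nova:20 → nearest is Fornax
Tally — Indus:1, Pavo:2, Fornax:3, Nova:1. Fornax captures the most (3).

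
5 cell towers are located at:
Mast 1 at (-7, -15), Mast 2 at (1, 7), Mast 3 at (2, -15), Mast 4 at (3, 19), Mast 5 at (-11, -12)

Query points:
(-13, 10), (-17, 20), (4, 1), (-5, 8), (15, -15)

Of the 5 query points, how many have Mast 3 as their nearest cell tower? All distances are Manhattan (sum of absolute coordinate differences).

(-13, 10) — d to each: Mast 1:31, Mast 2:17, Mast 3:40, Mast 4:25, Mast 5:24 → nearest is Mast 2
(-17, 20) — d to each: Mast 1:45, Mast 2:31, Mast 3:54, Mast 4:21, Mast 5:38 → nearest is Mast 4
(4, 1) — d to each: Mast 1:27, Mast 2:9, Mast 3:18, Mast 4:19, Mast 5:28 → nearest is Mast 2
(-5, 8) — d to each: Mast 1:25, Mast 2:7, Mast 3:30, Mast 4:19, Mast 5:26 → nearest is Mast 2
(15, -15) — d to each: Mast 1:22, Mast 2:36, Mast 3:13, Mast 4:46, Mast 5:29 → nearest is Mast 3
1 of the 5 points has Mast 3 as nearest.

1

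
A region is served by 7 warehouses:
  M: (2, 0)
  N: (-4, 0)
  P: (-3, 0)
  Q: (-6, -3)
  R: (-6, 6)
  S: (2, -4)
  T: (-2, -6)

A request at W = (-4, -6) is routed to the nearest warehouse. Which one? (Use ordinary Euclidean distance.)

T

Squared Euclidean distances:
|WM|² = (-4−2)² + (-6−0)² = 36 + 36 = 72
|WN|² = (-4−(-4))² + (-6−0)² = 0 + 36 = 36
|WP|² = (-4−(-3))² + (-6−0)² = 1 + 36 = 37
|WQ|² = (-4−(-6))² + (-6−(-3))² = 4 + 9 = 13
|WR|² = (-4−(-6))² + (-6−6)² = 4 + 144 = 148
|WS|² = (-4−2)² + (-6−(-4))² = 36 + 4 = 40
|WT|² = (-4−(-2))² + (-6−(-6))² = 4 + 0 = 4
T is nearest.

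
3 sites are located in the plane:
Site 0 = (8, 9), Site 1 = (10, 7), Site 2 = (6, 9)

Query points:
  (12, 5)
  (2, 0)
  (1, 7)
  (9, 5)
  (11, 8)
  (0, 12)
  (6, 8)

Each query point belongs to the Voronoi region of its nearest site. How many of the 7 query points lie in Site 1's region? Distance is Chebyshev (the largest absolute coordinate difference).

4

(12, 5) — d to each: Site 0:4, Site 1:2, Site 2:6 → nearest is Site 1
(2, 0) — d to each: Site 0:9, Site 1:8, Site 2:9 → nearest is Site 1
(1, 7) — d to each: Site 0:7, Site 1:9, Site 2:5 → nearest is Site 2
(9, 5) — d to each: Site 0:4, Site 1:2, Site 2:4 → nearest is Site 1
(11, 8) — d to each: Site 0:3, Site 1:1, Site 2:5 → nearest is Site 1
(0, 12) — d to each: Site 0:8, Site 1:10, Site 2:6 → nearest is Site 2
(6, 8) — d to each: Site 0:2, Site 1:4, Site 2:1 → nearest is Site 2
4 of the 7 points have Site 1 as nearest.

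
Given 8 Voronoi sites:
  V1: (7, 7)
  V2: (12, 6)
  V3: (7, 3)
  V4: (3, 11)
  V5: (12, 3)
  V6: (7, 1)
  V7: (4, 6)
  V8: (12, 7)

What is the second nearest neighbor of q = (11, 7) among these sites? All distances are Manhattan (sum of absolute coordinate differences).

V2

d(q,V1) = 4 + 0 = 4
d(q,V2) = 1 + 1 = 2
d(q,V3) = 4 + 4 = 8
d(q,V4) = 8 + 4 = 12
d(q,V5) = 1 + 4 = 5
d(q,V6) = 4 + 6 = 10
d(q,V7) = 7 + 1 = 8
d(q,V8) = 1 + 0 = 1
Sorted ascending: V8, V2, V1, … — the second-nearest is V2.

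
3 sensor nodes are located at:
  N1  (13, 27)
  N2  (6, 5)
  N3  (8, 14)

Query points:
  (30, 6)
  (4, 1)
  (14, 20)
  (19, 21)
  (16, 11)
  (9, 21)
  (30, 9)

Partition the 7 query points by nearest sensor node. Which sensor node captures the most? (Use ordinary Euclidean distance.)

(30, 6) — d² to each: N1:730, N2:577, N3:548 → nearest is N3
(4, 1) — d² to each: N1:757, N2:20, N3:185 → nearest is N2
(14, 20) — d² to each: N1:50, N2:289, N3:72 → nearest is N1
(19, 21) — d² to each: N1:72, N2:425, N3:170 → nearest is N1
(16, 11) — d² to each: N1:265, N2:136, N3:73 → nearest is N3
(9, 21) — d² to each: N1:52, N2:265, N3:50 → nearest is N3
(30, 9) — d² to each: N1:613, N2:592, N3:509 → nearest is N3
Tally — N1:2, N2:1, N3:4. N3 captures the most (4).

N3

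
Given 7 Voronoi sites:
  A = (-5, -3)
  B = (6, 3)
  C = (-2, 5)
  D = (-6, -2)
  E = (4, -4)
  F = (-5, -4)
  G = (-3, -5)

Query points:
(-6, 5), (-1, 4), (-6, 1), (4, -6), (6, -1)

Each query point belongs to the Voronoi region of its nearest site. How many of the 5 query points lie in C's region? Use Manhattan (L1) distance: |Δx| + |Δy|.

2

(-6, 5) — d to each: A:9, B:14, C:4, D:7, E:19, F:10, G:13 → nearest is C
(-1, 4) — d to each: A:11, B:8, C:2, D:11, E:13, F:12, G:11 → nearest is C
(-6, 1) — d to each: A:5, B:14, C:8, D:3, E:15, F:6, G:9 → nearest is D
(4, -6) — d to each: A:12, B:11, C:17, D:14, E:2, F:11, G:8 → nearest is E
(6, -1) — d to each: A:13, B:4, C:14, D:13, E:5, F:14, G:13 → nearest is B
2 of the 5 points have C as nearest.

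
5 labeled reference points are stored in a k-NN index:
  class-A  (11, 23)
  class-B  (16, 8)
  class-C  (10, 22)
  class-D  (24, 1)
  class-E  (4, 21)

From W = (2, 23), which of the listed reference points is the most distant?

class-D

Squared Euclidean distances:
d²(W, class-A) = (2−11)² + (23−23)² = 81 + 0 = 81
d²(W, class-B) = (2−16)² + (23−8)² = 196 + 225 = 421
d²(W, class-C) = (2−10)² + (23−22)² = 64 + 1 = 65
d²(W, class-D) = (2−24)² + (23−1)² = 484 + 484 = 968
d²(W, class-E) = (2−4)² + (23−21)² = 4 + 4 = 8
The largest is to class-D.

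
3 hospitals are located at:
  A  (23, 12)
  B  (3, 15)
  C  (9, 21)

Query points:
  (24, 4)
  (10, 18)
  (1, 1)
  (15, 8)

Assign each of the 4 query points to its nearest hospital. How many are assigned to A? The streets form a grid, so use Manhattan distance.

(24, 4) — d to each: A:9, B:32, C:32 → nearest is A
(10, 18) — d to each: A:19, B:10, C:4 → nearest is C
(1, 1) — d to each: A:33, B:16, C:28 → nearest is B
(15, 8) — d to each: A:12, B:19, C:19 → nearest is A
2 of the 4 points have A as nearest.

2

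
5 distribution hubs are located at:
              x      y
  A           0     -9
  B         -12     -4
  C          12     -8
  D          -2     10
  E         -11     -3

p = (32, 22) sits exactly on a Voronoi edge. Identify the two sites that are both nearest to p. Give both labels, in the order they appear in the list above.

Squared distances from p to each site:
|pA|² = (32−0)² + (22−(-9))² = 1024 + 961 = 1985
|pB|² = (32−(-12))² + (22−(-4))² = 1936 + 676 = 2612
|pC|² = (32−12)² + (22−(-8))² = 400 + 900 = 1300
|pD|² = (32−(-2))² + (22−10)² = 1156 + 144 = 1300
|pE|² = (32−(-11))² + (22−(-3))² = 1849 + 625 = 2474
p is equidistant from C and D (both at squared distance 1300), and every other site is strictly farther — so p lies on the C–D Voronoi edge.

C and D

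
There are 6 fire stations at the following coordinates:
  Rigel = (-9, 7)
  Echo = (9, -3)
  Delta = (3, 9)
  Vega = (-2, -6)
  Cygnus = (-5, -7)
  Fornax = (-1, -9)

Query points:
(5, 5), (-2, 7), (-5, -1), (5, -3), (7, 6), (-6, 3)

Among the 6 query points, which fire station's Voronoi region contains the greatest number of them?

(5, 5) — d² to each: Rigel:200, Echo:80, Delta:20, Vega:170, Cygnus:244, Fornax:232 → nearest is Delta
(-2, 7) — d² to each: Rigel:49, Echo:221, Delta:29, Vega:169, Cygnus:205, Fornax:257 → nearest is Delta
(-5, -1) — d² to each: Rigel:80, Echo:200, Delta:164, Vega:34, Cygnus:36, Fornax:80 → nearest is Vega
(5, -3) — d² to each: Rigel:296, Echo:16, Delta:148, Vega:58, Cygnus:116, Fornax:72 → nearest is Echo
(7, 6) — d² to each: Rigel:257, Echo:85, Delta:25, Vega:225, Cygnus:313, Fornax:289 → nearest is Delta
(-6, 3) — d² to each: Rigel:25, Echo:261, Delta:117, Vega:97, Cygnus:101, Fornax:169 → nearest is Rigel
Tally — Rigel:1, Echo:1, Delta:3, Vega:1. Delta captures the most (3).

Delta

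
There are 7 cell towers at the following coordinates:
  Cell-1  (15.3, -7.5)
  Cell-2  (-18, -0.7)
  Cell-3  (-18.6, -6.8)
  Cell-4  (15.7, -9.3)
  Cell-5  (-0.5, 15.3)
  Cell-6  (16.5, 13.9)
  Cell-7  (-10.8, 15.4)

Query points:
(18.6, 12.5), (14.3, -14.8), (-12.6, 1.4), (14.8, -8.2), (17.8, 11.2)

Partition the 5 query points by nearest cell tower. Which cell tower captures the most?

(18.6, 12.5) — d² to each: Cell-1:410.89, Cell-2:1513.8, Cell-3:1756.33, Cell-4:483.65, Cell-5:372.65, Cell-6:6.37, Cell-7:872.77 → nearest is Cell-6
(14.3, -14.8) — d² to each: Cell-1:54.29, Cell-2:1242.1, Cell-3:1146.41, Cell-4:32.21, Cell-5:1125.05, Cell-6:828.53, Cell-7:1542.05 → nearest is Cell-4
(-12.6, 1.4) — d² to each: Cell-1:857.62, Cell-2:33.57, Cell-3:103.24, Cell-4:915.38, Cell-5:339.62, Cell-6:1003.06, Cell-7:199.24 → nearest is Cell-2
(14.8, -8.2) — d² to each: Cell-1:0.74, Cell-2:1132.09, Cell-3:1117.52, Cell-4:2.02, Cell-5:786.34, Cell-6:491.3, Cell-7:1212.32 → nearest is Cell-1
(17.8, 11.2) — d² to each: Cell-1:355.94, Cell-2:1423.25, Cell-3:1648.96, Cell-4:424.66, Cell-5:351.7, Cell-6:8.98, Cell-7:835.6 → nearest is Cell-6
Tally — Cell-1:1, Cell-2:1, Cell-4:1, Cell-6:2. Cell-6 captures the most (2).

Cell-6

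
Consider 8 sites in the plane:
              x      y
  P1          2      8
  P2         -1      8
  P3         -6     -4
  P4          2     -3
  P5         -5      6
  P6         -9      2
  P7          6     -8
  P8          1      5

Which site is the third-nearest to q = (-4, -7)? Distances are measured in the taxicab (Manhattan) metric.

d(q,P1) = |-4−2| + |-7−8| = 6 + 15 = 21
d(q,P2) = |-4−(-1)| + |-7−8| = 3 + 15 = 18
d(q,P3) = |-4−(-6)| + |-7−(-4)| = 2 + 3 = 5
d(q,P4) = |-4−2| + |-7−(-3)| = 6 + 4 = 10
d(q,P5) = |-4−(-5)| + |-7−6| = 1 + 13 = 14
d(q,P6) = |-4−(-9)| + |-7−2| = 5 + 9 = 14
d(q,P7) = |-4−6| + |-7−(-8)| = 10 + 1 = 11
d(q,P8) = |-4−1| + |-7−5| = 5 + 12 = 17
Sorted ascending: P3, P4, P7, P5, … — the third-nearest is P7.

P7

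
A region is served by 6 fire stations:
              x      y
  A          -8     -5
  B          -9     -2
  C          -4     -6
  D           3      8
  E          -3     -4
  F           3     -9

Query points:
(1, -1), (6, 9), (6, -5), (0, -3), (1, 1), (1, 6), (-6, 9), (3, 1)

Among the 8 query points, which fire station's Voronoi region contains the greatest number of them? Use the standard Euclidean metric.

D

(1, -1) — d² to each: A:97, B:101, C:50, D:85, E:25, F:68 → nearest is E
(6, 9) — d² to each: A:392, B:346, C:325, D:10, E:250, F:333 → nearest is D
(6, -5) — d² to each: A:196, B:234, C:101, D:178, E:82, F:25 → nearest is F
(0, -3) — d² to each: A:68, B:82, C:25, D:130, E:10, F:45 → nearest is E
(1, 1) — d² to each: A:117, B:109, C:74, D:53, E:41, F:104 → nearest is E
(1, 6) — d² to each: A:202, B:164, C:169, D:8, E:116, F:229 → nearest is D
(-6, 9) — d² to each: A:200, B:130, C:229, D:82, E:178, F:405 → nearest is D
(3, 1) — d² to each: A:157, B:153, C:98, D:49, E:61, F:100 → nearest is D
Tally — D:4, E:3, F:1. D captures the most (4).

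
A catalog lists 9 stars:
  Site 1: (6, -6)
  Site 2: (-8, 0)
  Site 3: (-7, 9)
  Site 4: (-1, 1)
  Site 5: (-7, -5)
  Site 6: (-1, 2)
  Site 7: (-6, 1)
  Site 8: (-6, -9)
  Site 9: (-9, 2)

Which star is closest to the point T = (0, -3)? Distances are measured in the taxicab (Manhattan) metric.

d(T, Site 1) = |0−6| + |-3−(-6)| = 6 + 3 = 9
d(T, Site 2) = |0−(-8)| + |-3−0| = 8 + 3 = 11
d(T, Site 3) = |0−(-7)| + |-3−9| = 7 + 12 = 19
d(T, Site 4) = |0−(-1)| + |-3−1| = 1 + 4 = 5
d(T, Site 5) = |0−(-7)| + |-3−(-5)| = 7 + 2 = 9
d(T, Site 6) = |0−(-1)| + |-3−2| = 1 + 5 = 6
d(T, Site 7) = |0−(-6)| + |-3−1| = 6 + 4 = 10
d(T, Site 8) = |0−(-6)| + |-3−(-9)| = 6 + 6 = 12
d(T, Site 9) = |0−(-9)| + |-3−2| = 9 + 5 = 14
Minimum is at Site 4.

Site 4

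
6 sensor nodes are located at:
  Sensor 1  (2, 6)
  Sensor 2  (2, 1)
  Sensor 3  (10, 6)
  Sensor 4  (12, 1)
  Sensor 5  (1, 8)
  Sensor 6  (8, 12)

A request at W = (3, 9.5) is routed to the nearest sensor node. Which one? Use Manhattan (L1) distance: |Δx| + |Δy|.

Sensor 5

d(W, Sensor 1) = |3−2| + |9.5−6| = 1 + 3.5 = 4.5
d(W, Sensor 2) = |3−2| + |9.5−1| = 1 + 8.5 = 9.5
d(W, Sensor 3) = |3−10| + |9.5−6| = 7 + 3.5 = 10.5
d(W, Sensor 4) = |3−12| + |9.5−1| = 9 + 8.5 = 17.5
d(W, Sensor 5) = |3−1| + |9.5−8| = 2 + 1.5 = 3.5
d(W, Sensor 6) = |3−8| + |9.5−12| = 5 + 2.5 = 7.5
Minimum is at Sensor 5.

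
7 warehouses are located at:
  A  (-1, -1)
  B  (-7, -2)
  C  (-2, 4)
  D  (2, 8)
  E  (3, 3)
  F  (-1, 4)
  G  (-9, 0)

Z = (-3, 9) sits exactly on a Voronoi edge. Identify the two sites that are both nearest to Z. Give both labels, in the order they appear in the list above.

C and D

Squared distances from Z to each site:
|ZA|² = (-3−(-1))² + (9−(-1))² = 4 + 100 = 104
|ZB|² = (-3−(-7))² + (9−(-2))² = 16 + 121 = 137
|ZC|² = (-3−(-2))² + (9−4)² = 1 + 25 = 26
|ZD|² = (-3−2)² + (9−8)² = 25 + 1 = 26
|ZE|² = (-3−3)² + (9−3)² = 36 + 36 = 72
|ZF|² = (-3−(-1))² + (9−4)² = 4 + 25 = 29
|ZG|² = (-3−(-9))² + (9−0)² = 36 + 81 = 117
Z is equidistant from C and D (both at squared distance 26), and every other site is strictly farther — so Z lies on the C–D Voronoi edge.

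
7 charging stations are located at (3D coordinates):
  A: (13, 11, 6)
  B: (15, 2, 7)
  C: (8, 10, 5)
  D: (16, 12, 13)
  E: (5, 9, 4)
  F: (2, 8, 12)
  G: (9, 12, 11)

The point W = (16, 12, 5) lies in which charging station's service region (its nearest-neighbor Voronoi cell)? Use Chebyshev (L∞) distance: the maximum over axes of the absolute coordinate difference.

d(W,A) = max(3, 1, 1) = 3
d(W,B) = max(1, 10, 2) = 10
d(W,C) = max(8, 2, 0) = 8
d(W,D) = max(0, 0, 8) = 8
d(W,E) = max(11, 3, 1) = 11
d(W,F) = max(14, 4, 7) = 14
d(W,G) = max(7, 0, 6) = 7
Minimum is at A.

A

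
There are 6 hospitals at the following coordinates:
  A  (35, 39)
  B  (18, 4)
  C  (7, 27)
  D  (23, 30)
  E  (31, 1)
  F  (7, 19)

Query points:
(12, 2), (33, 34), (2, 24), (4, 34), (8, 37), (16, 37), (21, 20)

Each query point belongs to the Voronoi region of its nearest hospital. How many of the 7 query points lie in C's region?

(12, 2) — d² to each: A:1898, B:40, C:650, D:905, E:362, F:314 → nearest is B
(33, 34) — d² to each: A:29, B:1125, C:725, D:116, E:1093, F:901 → nearest is A
(2, 24) — d² to each: A:1314, B:656, C:34, D:477, E:1370, F:50 → nearest is C
(4, 34) — d² to each: A:986, B:1096, C:58, D:377, E:1818, F:234 → nearest is C
(8, 37) — d² to each: A:733, B:1189, C:101, D:274, E:1825, F:325 → nearest is C
(16, 37) — d² to each: A:365, B:1093, C:181, D:98, E:1521, F:405 → nearest is D
(21, 20) — d² to each: A:557, B:265, C:245, D:104, E:461, F:197 → nearest is D
3 of the 7 points have C as nearest.

3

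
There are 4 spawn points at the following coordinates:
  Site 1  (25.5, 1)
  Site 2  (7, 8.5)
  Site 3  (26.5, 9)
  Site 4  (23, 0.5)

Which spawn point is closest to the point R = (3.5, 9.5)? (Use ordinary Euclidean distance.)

Site 2

Squared Euclidean distances:
d²(R, Site 1) = (3.5−25.5)² + (9.5−1)² = 484 + 72.25 = 556.25
d²(R, Site 2) = (3.5−7)² + (9.5−8.5)² = 12.25 + 1 = 13.25
d²(R, Site 3) = (3.5−26.5)² + (9.5−9)² = 529 + 0.25 = 529.25
d²(R, Site 4) = (3.5−23)² + (9.5−0.5)² = 380.25 + 81 = 461.25
Minimum is at Site 2.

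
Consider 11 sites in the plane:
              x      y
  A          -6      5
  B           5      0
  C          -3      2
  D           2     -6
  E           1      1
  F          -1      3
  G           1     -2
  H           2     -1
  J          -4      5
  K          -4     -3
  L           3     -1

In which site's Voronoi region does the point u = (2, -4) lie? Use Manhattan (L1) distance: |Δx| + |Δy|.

d(u,A) = |2−(-6)| + |-4−5| = 8 + 9 = 17
d(u,B) = |2−5| + |-4−0| = 3 + 4 = 7
d(u,C) = |2−(-3)| + |-4−2| = 5 + 6 = 11
d(u,D) = |2−2| + |-4−(-6)| = 0 + 2 = 2
d(u,E) = |2−1| + |-4−1| = 1 + 5 = 6
d(u,F) = |2−(-1)| + |-4−3| = 3 + 7 = 10
d(u,G) = |2−1| + |-4−(-2)| = 1 + 2 = 3
d(u,H) = |2−2| + |-4−(-1)| = 0 + 3 = 3
d(u,J) = |2−(-4)| + |-4−5| = 6 + 9 = 15
d(u,K) = |2−(-4)| + |-4−(-3)| = 6 + 1 = 7
d(u,L) = |2−3| + |-4−(-1)| = 1 + 3 = 4
Minimum is at D.

D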